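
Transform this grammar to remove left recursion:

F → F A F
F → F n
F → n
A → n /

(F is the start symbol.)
F is directly left-recursive. The standard transformation for
  A → A α₁ | ... | A α_m | β₁ | ... | β_n
is
  A  → β₁ A' | ... | β_n A'
  A' → α₁ A' | ... | α_m A' | ε

F → n becomes F → n F'
F → F A F becomes F' → A F F'
F → F n becomes F' → n F'
Add F' → ε

Productions for other non-terminals are unchanged:
  A → n /

Resulting grammar:
F → n F'
F' → A F F'
F' → n F'
F' → ε
A → n /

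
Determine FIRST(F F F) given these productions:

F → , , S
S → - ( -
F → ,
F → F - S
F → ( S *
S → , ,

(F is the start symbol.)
{ '(', ',' }

FIRST sets of the non-terminals involved (from the grammar, by fixed-point iteration):
  FIRST(F) = { '(', ',' }

To compute FIRST(F F F), process the symbols left to right:
Symbol F is a non-terminal. Add FIRST(F) \ {ε} = { '(', ',' }
F is not nullable (ε ∉ FIRST(F)), so stop here.
FIRST(F F F) = { '(', ',' }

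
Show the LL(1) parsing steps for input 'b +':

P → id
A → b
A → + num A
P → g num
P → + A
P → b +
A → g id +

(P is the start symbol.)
Stack is shown with the top on the left.

Stack  Input  Action
--------------------
P $    b + $  output P → b +
b + $  b + $  match 'b'
+ $    + $    match '+'
$      $      accept

The string is accepted.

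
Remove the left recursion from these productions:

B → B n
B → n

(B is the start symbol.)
B → n B'
B' → n B'
B' → ε

B is directly left-recursive. The standard transformation for
  A → A α₁ | ... | A α_m | β₁ | ... | β_n
is
  A  → β₁ A' | ... | β_n A'
  A' → α₁ A' | ... | α_m A' | ε

B → n becomes B → n B'
B → B n becomes B' → n B'
Add B' → ε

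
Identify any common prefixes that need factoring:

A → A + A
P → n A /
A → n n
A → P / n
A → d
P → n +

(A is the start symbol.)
Yes, P has productions with common prefix 'n'

Left-factoring is needed when two productions for the same non-terminal
share a common prefix on the right-hand side.

Productions for A:
  A → A + A
  A → n n
  A → P / n
  A → d
Productions for P:
  P → n A /
  P → n +

Found common prefix 'n' in productions for P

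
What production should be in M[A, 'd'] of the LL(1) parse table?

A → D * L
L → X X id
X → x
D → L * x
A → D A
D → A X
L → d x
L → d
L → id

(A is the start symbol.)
To find M[A, 'd'], we find productions for A where 'd' is in the predict set (PREDICT(N → α) = (FIRST(α) \ {ε}) ∪ (FOLLOW(N) if α ⇒* ε)).

Relevant sets:
  FIRST(D) = { 'd', 'id', 'x' }

A → D * L: PREDICT = { 'd', 'id', 'x' }
  'd' is in predict set, so this production goes in M[A, 'd']
A → D A: PREDICT = { 'd', 'id', 'x' }
  'd' is in predict set, so this production goes in M[A, 'd']

M[A, 'd'] = A → D * L, A → D A  (a multiply-defined cell — the grammar is not LL(1))

Answer: A → D * L, A → D A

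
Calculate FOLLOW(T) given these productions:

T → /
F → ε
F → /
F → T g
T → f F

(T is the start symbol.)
{ $, 'g' }

To compute FOLLOW(T), find every occurrence of T on a right-hand side N → α T β: add FIRST(β) \ {ε}, and if β is empty or nullable also add FOLLOW(N). Iterate to a fixed point.

T is the start symbol, so $ ∈ FOLLOW(T).
In F → T g: T is followed by g, add FIRST(g) \ {ε} = { 'g' }

Taking the union: FOLLOW(T) = { $, 'g' }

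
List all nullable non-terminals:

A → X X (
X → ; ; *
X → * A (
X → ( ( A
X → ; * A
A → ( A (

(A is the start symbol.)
None

There are no ε-productions, so no non-terminal can derive ε.
No non-terminals are nullable.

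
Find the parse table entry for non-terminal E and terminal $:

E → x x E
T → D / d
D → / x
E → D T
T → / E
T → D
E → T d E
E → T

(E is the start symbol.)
Empty (error entry)

To find M[E, $], we find productions for E where $ is in the predict set (PREDICT(N → α) = (FIRST(α) \ {ε}) ∪ (FOLLOW(N) if α ⇒* ε)).

Relevant sets:
  FIRST(D) = { '/' }
  FIRST(T) = { '/' }

E → x x E: PREDICT = { 'x' }
E → D T: PREDICT = { '/' }
E → T d E: PREDICT = { '/' }
E → T: PREDICT = { '/' }

M[E, $] is empty (no production applies)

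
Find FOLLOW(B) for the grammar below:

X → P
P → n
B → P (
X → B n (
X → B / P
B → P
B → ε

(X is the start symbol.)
To compute FOLLOW(B), find every occurrence of B on a right-hand side N → α B β: add FIRST(β) \ {ε}, and if β is empty or nullable also add FOLLOW(N). Iterate to a fixed point.

In X → B n (: B is followed by n '(', add FIRST(n '(') \ {ε} = { 'n' }
In X → B / P: B is followed by '/' P, add FIRST('/' P) \ {ε} = { '/' }

Taking the union: FOLLOW(B) = { '/', 'n' }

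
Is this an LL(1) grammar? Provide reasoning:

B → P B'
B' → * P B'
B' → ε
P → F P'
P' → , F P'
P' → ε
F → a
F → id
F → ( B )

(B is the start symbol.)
Relevant sets:
  FOLLOW(B') = { $, ')' }
  FOLLOW(P') = { $, ')', '*' }

For B':
  PREDICT(B' → '*' P B') = { '*' }
  PREDICT(B' → ε) = { $, ')' }
For P':
  PREDICT(P' → ',' F P') = { ',' }
  PREDICT(P' → ε) = { $, ')', '*' }
For F:
  PREDICT(F → a) = { 'a' }
  PREDICT(F → id) = { 'id' }
  PREDICT(F → '(' B ')') = { '(' }
B, P have a single production, so nothing to check there.

All predict sets are disjoint. The grammar IS LL(1).

Answer: Yes, the grammar is LL(1).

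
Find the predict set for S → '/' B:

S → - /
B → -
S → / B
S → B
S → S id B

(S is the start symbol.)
PREDICT(S → '/' B) = (FIRST(RHS) \ {ε}) ∪ (FOLLOW(S) if ε ∈ FIRST(RHS), i.e. RHS ⇒* ε)
FIRST('/' B) = { '/' }
ε ∉ FIRST('/' B), so FOLLOW(S) is not added.
PREDICT(S → '/' B) = { '/' }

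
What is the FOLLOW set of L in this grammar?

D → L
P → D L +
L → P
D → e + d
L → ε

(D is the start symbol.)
In D → L: L is at the end, add FOLLOW(D)
In P → D L +: L is followed by '+', add FIRST('+') \ {ε} = { '+' }

The FOLLOW sets referred to above (computed the same way, to a fixed point):
  FOLLOW(D) = { $, '+', 'e' }

Taking the union: FOLLOW(L) = { $, '+', 'e' }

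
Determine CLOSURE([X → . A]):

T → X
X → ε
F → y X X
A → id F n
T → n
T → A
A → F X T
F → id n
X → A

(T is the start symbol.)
{ [A → . F X T], [A → . id F n], [F → . id n], [F → . y X X], [X → . A] }

To compute CLOSURE, for each item [A → α.Bβ] where B is a non-terminal, add [B → .γ] for all productions B → γ; repeat for the newly added items until nothing changes.

Start with: [X → . A]
  [X → . A] has the dot before A: add [A → . id F n], [A → . F X T]
  [A → . F X T] has the dot before F: add [F → . y X X], [F → . id n]
No further items can be added.

CLOSURE = { [A → . F X T], [A → . id F n], [F → . id n], [F → . y X X], [X → . A] }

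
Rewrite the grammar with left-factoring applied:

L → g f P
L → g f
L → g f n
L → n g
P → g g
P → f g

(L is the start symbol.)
Left-factoring transforms A → αβ₁ | αβ₂ into A → αA' and A' → β₁ | β₂
(α is the longest common prefix among the alternatives). Repeat until
no nonterminal has two alternatives with a common prefix.

Round 1: L has alternatives sharing prefix 'g f'. Introduce L': L → g f L'
  Add: L' → P
  Add: L' → ε
  Add: L' → n

No remaining common prefixes — done.

Resulting grammar:
L → g f L'
L' → P
L' → ε
L' → n
L → n g
P → g g
P → f g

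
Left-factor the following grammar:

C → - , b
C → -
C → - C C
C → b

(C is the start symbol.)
C → - C'
C' → , b
C' → ε
C' → C C
C → b

Left-factoring transforms A → αβ₁ | αβ₂ into A → αA' and A' → β₁ | β₂
(α is the longest common prefix among the alternatives). Repeat until
no nonterminal has two alternatives with a common prefix.

Round 1: C has alternatives sharing prefix '-'. Introduce C': C → - C'
  Add: C' → , b
  Add: C' → ε
  Add: C' → C C

No remaining common prefixes — done.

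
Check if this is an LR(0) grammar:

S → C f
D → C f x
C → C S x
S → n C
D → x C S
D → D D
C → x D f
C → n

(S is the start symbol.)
A grammar is LR(0) if no state in the canonical LR(0) collection has:
  - both a shift item (dot before a terminal) and a complete item (shift-reduce conflict), or
  - two or more complete items (reduce-reduce conflict; the accept item [S' → S .] counts as a complete item here).

Augment with S' → S and build the canonical LR(0) collection (I0 = CLOSURE({[S' → . S]}), then GOTO on every symbol after a dot until no new states appear). It has 19 states:
  I0: { [C → . C S x], [C → . n], [C → . x D f], [S → . C f], [S → . n C], [S' → . S] }  — shift
  I1: { [C → . C S x], [C → . n], [C → . x D f], [C → C . S x], [S → . C f], [S → . n C], [S → C . f] }  — shift
  I2: { [S' → S .] }  — accept
  I3: { [C → . C S x], [C → . n], [C → . x D f], [C → n .], [S → n . C] }  — shift, reduce
  I4: { [C → . C S x], [C → . n], [C → . x D f], [C → x . D f], [D → . C f x], [D → . D D], [D → . x C S] }  — shift
  I5: { [C → . C S x], [C → . n], [C → . x D f], [C → C . S x], [D → C . f x], [S → . C f], [S → . n C] }  — shift
  I6: { [C → . C S x], [C → . n], [C → . x D f], [C → x D . f], [D → . C f x], [D → . D D], [D → . x C S], [D → D . D] }  — shift
  I7: { [C → n .] }  — reduce
  I8: { [C → . C S x], [C → . n], [C → . x D f], [C → x . D f], [D → . C f x], [D → . D D], [D → . x C S], [D → x . C S] }  — shift
  I9: { [C → . C S x], [C → . n], [C → . x D f], [C → C . S x], [D → C . f x], [D → x C . S], [S → . C f], [S → . n C] }  — shift
  I10: { [C → C S . x], [D → x C S .] }  — shift, reduce
  I11: { [D → C f . x] }  — shift
  I12: { [D → C f x .] }  — reduce
  I13: { [C → C S x .] }  — reduce
  I14: { [C → . C S x], [C → . n], [C → . x D f], [D → . C f x], [D → . D D], [D → . x C S], [D → D . D], [D → D D .] }  — shift, reduce
  I15: { [C → x D f .] }  — reduce
  I16: { [C → C S . x] }  — shift
  I17: { [C → . C S x], [C → . n], [C → . x D f], [C → C . S x], [S → . C f], [S → . n C], [S → n C .] }  — shift, reduce
  I18: { [S → C f .] }  — reduce

Conflict in state I3:
  Shift-reduce conflict between [C → n .] and [C → . n]
So the grammar is NOT LR(0).

Answer: No. Shift-reduce conflict between [C → n .] and [C → . n]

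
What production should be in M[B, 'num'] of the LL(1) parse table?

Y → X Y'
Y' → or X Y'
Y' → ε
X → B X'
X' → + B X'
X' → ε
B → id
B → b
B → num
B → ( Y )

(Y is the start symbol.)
To find M[B, 'num'], we find productions for B where 'num' is in the predict set (PREDICT(N → α) = (FIRST(α) \ {ε}) ∪ (FOLLOW(N) if α ⇒* ε)).

B → id: PREDICT = { 'id' }
B → b: PREDICT = { 'b' }
B → num: PREDICT = { 'num' }
  'num' is in predict set, so this production goes in M[B, 'num']
B → ( Y ): PREDICT = { '(' }

M[B, 'num'] = B → num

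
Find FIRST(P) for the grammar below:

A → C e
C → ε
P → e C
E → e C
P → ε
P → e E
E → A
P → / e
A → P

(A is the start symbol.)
{ '/', 'e', ε }

To compute FIRST(P), examine every production with P on the left-hand side, reading each right-hand side left to right until a non-nullable symbol is reached.

From P → e C:
  - e is a terminal: add 'e' and stop
From P → ε:
  - ε-production, so ε ∈ FIRST(P)
From P → e E:
  - e is a terminal: add 'e' and stop
From P → / e:
  - '/' is a terminal: add '/' and stop

Collecting: FIRST(P) = { '/', 'e', ε }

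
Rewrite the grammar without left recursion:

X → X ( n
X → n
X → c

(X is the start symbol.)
X → n X'
X → c X'
X' → ( n X'
X' → ε

X is directly left-recursive. The standard transformation for
  A → A α₁ | ... | A α_m | β₁ | ... | β_n
is
  A  → β₁ A' | ... | β_n A'
  A' → α₁ A' | ... | α_m A' | ε

X → n becomes X → n X'
X → c becomes X → c X'
X → X ( n becomes X' → ( n X'
Add X' → ε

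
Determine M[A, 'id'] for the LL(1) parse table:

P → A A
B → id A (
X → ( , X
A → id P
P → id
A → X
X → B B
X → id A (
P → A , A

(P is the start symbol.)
A → id P, A → X

To find M[A, 'id'], we find productions for A where 'id' is in the predict set (PREDICT(N → α) = (FIRST(α) \ {ε}) ∪ (FOLLOW(N) if α ⇒* ε)).

Relevant sets:
  FIRST(X) = { '(', 'id' }

A → id P: PREDICT = { 'id' }
  'id' is in predict set, so this production goes in M[A, 'id']
A → X: PREDICT = { '(', 'id' }
  'id' is in predict set, so this production goes in M[A, 'id']

M[A, 'id'] = A → id P, A → X  (a multiply-defined cell — the grammar is not LL(1))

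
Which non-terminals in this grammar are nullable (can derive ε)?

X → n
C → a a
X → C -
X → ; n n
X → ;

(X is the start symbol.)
None

A non-terminal is nullable if it can derive ε (the empty string): either it has an ε-production, or it has a production whose right-hand side consists entirely of nullable non-terminals.

There are no ε-productions, so no non-terminal can derive ε.
No non-terminals are nullable.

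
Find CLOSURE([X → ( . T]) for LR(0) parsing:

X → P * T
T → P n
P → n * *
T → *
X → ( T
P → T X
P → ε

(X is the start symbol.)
{ [P → . T X], [P → . n * *], [P → .], [T → . *], [T → . P n], [X → ( . T] }

Start with: [X → ( . T]
  [X → ( . T] has the dot before T: add [T → . P n], [T → . *]
  [T → . P n] has the dot before P: add [P → . n * *], [P → . T X], [P → .]
No further items can be added.

CLOSURE = { [P → . T X], [P → . n * *], [P → .], [T → . *], [T → . P n], [X → ( . T] }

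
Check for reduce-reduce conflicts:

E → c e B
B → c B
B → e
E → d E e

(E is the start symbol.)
No reduce-reduce conflicts

A reduce-reduce conflict occurs when an LR(0) state has two complete items [A → α .] and [B → β .] — both call for a reduction, and with no lookahead the parser cannot choose between them.

Augment with E' → E and build the canonical LR(0) collection (I0 = CLOSURE({[E' → . E]}), then GOTO on every symbol after a dot until no new states appear). It has 11 states:
  I0: { [E → . c e B], [E → . d E e], [E' → . E] }  — shift
  I1: { [E' → E .] }  — accept
  I2: { [E → c . e B] }  — shift
  I3: { [E → . c e B], [E → . d E e], [E → d . E e] }  — shift
  I4: { [E → d E . e] }  — shift
  I5: { [E → d E e .] }  — reduce
  I6: { [B → . c B], [B → . e], [E → c e . B] }  — shift
  I7: { [E → c e B .] }  — reduce
  I8: { [B → . c B], [B → . e], [B → c . B] }  — shift
  I9: { [B → e .] }  — reduce
  I10: { [B → c B .] }  — reduce

No state contains more than one complete item.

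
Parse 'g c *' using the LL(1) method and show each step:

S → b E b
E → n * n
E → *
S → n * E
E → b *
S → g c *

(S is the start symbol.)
LL(1) parsing maintains a stack (initially the start symbol over $) and the input. At each step: if the stack top is a terminal, match it against the current input token; if it is a non-terminal N, replace it with the RHS of M[N, lookahead] (the unique production whose predict set contains the lookahead).

Stack is shown with the top on the left.

Stack    Input    Action
------------------------
S $      g c * $  output S → g c *
g c * $  g c * $  match 'g'
c * $    c * $    match 'c'
* $      * $      match '*'
$        $        accept

The string is accepted.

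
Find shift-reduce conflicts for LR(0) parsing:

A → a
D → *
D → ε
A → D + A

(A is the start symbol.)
A shift-reduce conflict occurs when an LR(0) state has both:
  - a complete (reduce) item [A → α .] (dot at the end), and
  - a shift item [B → β . c γ] (dot before a terminal).

Augment with A' → A and build the canonical LR(0) collection (I0 = CLOSURE({[A' → . A]}), then GOTO on every symbol after a dot until no new states appear). It has 7 states:
  I0: { [A → . D + A], [A → . a], [A' → . A], [D → . *], [D → .] }  — shift, reduce
  I1: { [D → * .] }  — reduce
  I2: { [A' → A .] }  — accept
  I3: { [A → D . + A] }  — shift
  I4: { [A → a .] }  — reduce
  I5: { [A → . D + A], [A → . a], [A → D + . A], [D → . *], [D → .] }  — shift, reduce
  I6: { [A → D + A .] }  — reduce

I0 contains reduce item [D → .] and shift items [A → . a], [D → . *] — shift-reduce conflict.
I5 contains reduce item [D → .] and shift items [A → . a], [D → . *] — shift-reduce conflict.

Answer: Yes — I0: [D → .] vs [A → . a]; I5: [D → .] vs [A → . a]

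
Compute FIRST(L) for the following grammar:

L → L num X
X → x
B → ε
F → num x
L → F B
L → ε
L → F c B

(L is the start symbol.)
To compute FIRST(L), examine every production with L on the left-hand side, reading each right-hand side left to right until a non-nullable symbol is reached.

FIRST sets of the other non-terminals involved (by the same procedure, iterated to a fixed point):
  FIRST(F) = { 'num' }

From L → L num X:
  - L is the symbol being defined: contributes nothing new
    L is nullable, so continue to the next symbol
  - num is a terminal: add 'num' and stop
From L → F B:
  - F is a non-terminal: add FIRST(F) \ {ε} = { 'num' }
    F is not nullable, so stop
From L → ε:
  - ε-production, so ε ∈ FIRST(L)
From L → F c B:
  - F is a non-terminal: add FIRST(F) \ {ε} = { 'num' }
    F is not nullable, so stop

Collecting: FIRST(L) = { 'num', ε }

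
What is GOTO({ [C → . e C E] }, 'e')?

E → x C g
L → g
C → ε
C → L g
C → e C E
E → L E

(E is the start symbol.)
GOTO(I, 'e') = CLOSURE({ [A → αX.β] : [A → α.Xβ] ∈ I, X = 'e' })

Items with dot before 'e', with the dot advanced:
  [C → . e C E] → [C → e . C E]
Closure of the advanced items:
  [C → e . C E] has the dot before C: add [C → .], [C → . L g], [C → . e C E]
  [C → . L g] has the dot before L: add [L → . g]

GOTO = { [C → . L g], [C → . e C E], [C → .], [C → e . C E], [L → . g] }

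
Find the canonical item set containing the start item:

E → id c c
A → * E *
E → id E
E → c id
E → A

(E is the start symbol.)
{ [A → . * E *], [E → . A], [E → . c id], [E → . id E], [E → . id c c], [E' → . E] }

First, augment the grammar with E' → E
I₀ = CLOSURE({ [E' → . E] }):
  [E' → . E] has the dot before E: add [E → . id c c], [E → . id E], [E → . c id], [E → . A]
  [E → . A] has the dot before A: add [A → . * E *]
No further items can be added.

I₀ = { [A → . * E *], [E → . A], [E → . c id], [E → . id E], [E → . id c c], [E' → . E] }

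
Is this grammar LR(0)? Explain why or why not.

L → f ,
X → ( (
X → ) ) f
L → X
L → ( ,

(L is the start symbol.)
Yes, the grammar is LR(0)

A grammar is LR(0) if no state in the canonical LR(0) collection has:
  - both a shift item (dot before a terminal) and a complete item (shift-reduce conflict), or
  - two or more complete items (reduce-reduce conflict; the accept item [L' → L .] counts as a complete item here).

Augment with L' → L and build the canonical LR(0) collection (I0 = CLOSURE({[L' → . L]}), then GOTO on every symbol after a dot until no new states appear). It has 11 states:
  I0: { [L → . ( ,], [L → . X], [L → . f ,], [L' → . L], [X → . ( (], [X → . ) ) f] }  — shift
  I1: { [L → ( . ,], [X → ( . (] }  — shift
  I2: { [X → ) . ) f] }  — shift
  I3: { [L' → L .] }  — accept
  I4: { [L → X .] }  — reduce
  I5: { [L → f . ,] }  — shift
  I6: { [L → f , .] }  — reduce
  I7: { [X → ) ) . f] }  — shift
  I8: { [X → ) ) f .] }  — reduce
  I9: { [X → ( ( .] }  — reduce
  I10: { [L → ( , .] }  — reduce

Every state is either a pure shift/goto state or contains exactly one complete item and nothing to shift — no conflicts. The grammar is LR(0).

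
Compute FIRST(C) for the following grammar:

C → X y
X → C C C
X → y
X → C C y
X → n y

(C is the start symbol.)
{ 'n', 'y' }

FIRST sets of the other non-terminals involved (by the same procedure, iterated to a fixed point):
  FIRST(X) = { 'n', 'y' }

From C → X y:
  - X is a non-terminal: add FIRST(X) \ {ε} = { 'n', 'y' }
    X is not nullable, so stop

Collecting: FIRST(C) = { 'n', 'y' }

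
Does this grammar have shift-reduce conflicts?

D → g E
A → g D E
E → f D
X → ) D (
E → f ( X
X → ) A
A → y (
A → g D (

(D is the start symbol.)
No shift-reduce conflicts

A shift-reduce conflict occurs when an LR(0) state has both:
  - a complete (reduce) item [A → α .] (dot at the end), and
  - a shift item [B → β . c γ] (dot before a terminal).

Augment with D' → D and build the canonical LR(0) collection (I0 = CLOSURE({[D' → . D]}), then GOTO on every symbol after a dot until no new states appear). It has 18 states:
  I0: { [D → . g E], [D' → . D] }  — shift
  I1: { [D' → D .] }  — accept
  I2: { [D → g . E], [E → . f ( X], [E → . f D] }  — shift
  I3: { [D → g E .] }  — reduce
  I4: { [D → . g E], [E → f . ( X], [E → f . D] }  — shift
  I5: { [E → f ( . X], [X → . ) A], [X → . ) D (] }  — shift
  I6: { [E → f D .] }  — reduce
  I7: { [A → . g D (], [A → . g D E], [A → . y (], [D → . g E], [X → ) . A], [X → ) . D (] }  — shift
  I8: { [E → f ( X .] }  — reduce
  I9: { [X → ) A .] }  — reduce
  I10: { [X → ) D . (] }  — shift
  I11: { [A → g . D (], [A → g . D E], [D → . g E], [D → g . E], [E → . f ( X], [E → . f D] }  — shift
  I12: { [A → y . (] }  — shift
  I13: { [A → y ( .] }  — reduce
  I14: { [A → g D . (], [A → g D . E], [E → . f ( X], [E → . f D] }  — shift
  I15: { [A → g D ( .] }  — reduce
  I16: { [A → g D E .] }  — reduce
  I17: { [X → ) D ( .] }  — reduce

No state contains both a complete item and a shift item.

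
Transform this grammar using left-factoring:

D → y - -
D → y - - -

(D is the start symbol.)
Left-factoring transforms A → αβ₁ | αβ₂ into A → αA' and A' → β₁ | β₂
(α is the longest common prefix among the alternatives). Repeat until
no nonterminal has two alternatives with a common prefix.

Round 1: D has alternatives sharing prefix 'y - -'. Introduce D': D → y - - D'
  Add: D' → ε
  Add: D' → -

No remaining common prefixes — done.

Resulting grammar:
D → y - - D'
D' → ε
D' → -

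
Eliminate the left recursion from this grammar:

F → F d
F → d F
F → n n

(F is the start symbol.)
F → d F F'
F → n n F'
F' → d F'
F' → ε

F is directly left-recursive. The standard transformation for
  A → A α₁ | ... | A α_m | β₁ | ... | β_n
is
  A  → β₁ A' | ... | β_n A'
  A' → α₁ A' | ... | α_m A' | ε

F → d F becomes F → d F F'
F → n n becomes F → n n F'
F → F d becomes F' → d F'
Add F' → ε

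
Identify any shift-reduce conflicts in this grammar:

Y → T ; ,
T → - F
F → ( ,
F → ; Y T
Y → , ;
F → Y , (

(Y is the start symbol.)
Augment with Y' → Y and build the canonical LR(0) collection (I0 = CLOSURE({[Y' → . Y]}), then GOTO on every symbol after a dot until no new states appear). It has 17 states:
  I0: { [T → . - F], [Y → . , ;], [Y → . T ; ,], [Y' → . Y] }  — shift
  I1: { [Y → , . ;] }  — shift
  I2: { [F → . ( ,], [F → . ; Y T], [F → . Y , (], [T → - . F], [T → . - F], [Y → . , ;], [Y → . T ; ,] }  — shift
  I3: { [Y → T . ; ,] }  — shift
  I4: { [Y' → Y .] }  — accept
  I5: { [Y → T ; . ,] }  — shift
  I6: { [Y → T ; , .] }  — reduce
  I7: { [F → ( . ,] }  — shift
  I8: { [F → ; . Y T], [T → . - F], [Y → . , ;], [Y → . T ; ,] }  — shift
  I9: { [T → - F .] }  — reduce
  I10: { [F → Y . , (] }  — shift
  I11: { [F → Y , . (] }  — shift
  I12: { [F → Y , ( .] }  — reduce
  I13: { [F → ; Y . T], [T → . - F] }  — shift
  I14: { [F → ; Y T .] }  — reduce
  I15: { [F → ( , .] }  — reduce
  I16: { [Y → , ; .] }  — reduce

No state contains both a complete item and a shift item.

Answer: No shift-reduce conflicts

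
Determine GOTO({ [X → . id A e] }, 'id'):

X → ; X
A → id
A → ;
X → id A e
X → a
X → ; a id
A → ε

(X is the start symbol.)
{ [A → . ;], [A → . id], [A → .], [X → id . A e] }

GOTO(I, 'id') = CLOSURE({ [A → αX.β] : [A → α.Xβ] ∈ I, X = 'id' })

Items with dot before 'id', with the dot advanced:
  [X → . id A e] → [X → id . A e]
Closure of the advanced items:
  [X → id . A e] has the dot before A: add [A → . id], [A → . ;], [A → .]

GOTO = { [A → . ;], [A → . id], [A → .], [X → id . A e] }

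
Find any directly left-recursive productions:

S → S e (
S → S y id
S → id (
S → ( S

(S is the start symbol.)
Yes, S is left-recursive

Direct left recursion occurs when N → N α for some non-terminal N (the right-hand side begins with the left-hand side itself).

S → S e (: LEFT RECURSIVE (starts with S)
S → S y id: LEFT RECURSIVE (starts with S)
S → id (: starts with id
S → ( S: starts with '('

The grammar has direct left recursion on: S.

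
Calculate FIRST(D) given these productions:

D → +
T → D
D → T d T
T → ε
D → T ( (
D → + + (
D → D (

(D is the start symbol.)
{ '(', '+', 'd' }

To compute FIRST(D), examine every production with D on the left-hand side, reading each right-hand side left to right until a non-nullable symbol is reached.

FIRST sets of the other non-terminals involved (by the same procedure, iterated to a fixed point):
  FIRST(T) = { '(', '+', 'd', ε }

From D → +:
  - '+' is a terminal: add '+' and stop
From D → T d T:
  - T is a non-terminal: add FIRST(T) \ {ε} = { '(', '+', 'd' }
    T is nullable, so continue to the next symbol
  - d is a terminal: add 'd' and stop
From D → T ( (:
  - T is a non-terminal: add FIRST(T) \ {ε} = { '(', '+', 'd' }
    T is nullable, so continue to the next symbol
  - '(' is a terminal: add '(' and stop
From D → + + (:
  - '+' is a terminal: add '+' and stop
From D → D (:
  - D is the symbol being defined: contributes nothing new
    D is not nullable, so stop

Collecting: FIRST(D) = { '(', '+', 'd' }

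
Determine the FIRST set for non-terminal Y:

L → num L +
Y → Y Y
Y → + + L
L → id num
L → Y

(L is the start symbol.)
{ '+' }

From Y → Y Y:
  - Y is the symbol being defined: contributes nothing new
    Y is not nullable, so stop
From Y → + + L:
  - '+' is a terminal: add '+' and stop

Collecting: FIRST(Y) = { '+' }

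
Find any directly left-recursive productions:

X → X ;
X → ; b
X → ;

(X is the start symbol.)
Direct left recursion occurs when N → N α for some non-terminal N (the right-hand side begins with the left-hand side itself).

X → X ;: LEFT RECURSIVE (starts with X)
X → ; b: starts with ';'
X → ;: starts with ';'

The grammar has direct left recursion on: X.

Answer: Yes, X is left-recursive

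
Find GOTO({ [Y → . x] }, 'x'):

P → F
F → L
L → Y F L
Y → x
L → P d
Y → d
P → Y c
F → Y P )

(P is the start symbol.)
GOTO(I, 'x') = CLOSURE({ [A → αX.β] : [A → α.Xβ] ∈ I, X = 'x' })

Items with dot before 'x', with the dot advanced:
  [Y → . x] → [Y → x .]
Closure adds nothing (no advanced item has the dot before a non-terminal).

GOTO = { [Y → x .] }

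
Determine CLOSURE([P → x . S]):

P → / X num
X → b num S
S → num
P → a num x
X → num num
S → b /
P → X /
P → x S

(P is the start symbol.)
{ [P → x . S], [S → . b /], [S → . num] }

To compute CLOSURE, for each item [A → α.Bβ] where B is a non-terminal, add [B → .γ] for all productions B → γ; repeat for the newly added items until nothing changes.

Start with: [P → x . S]
  [P → x . S] has the dot before S: add [S → . num], [S → . b /]
No further items can be added.

CLOSURE = { [P → x . S], [S → . b /], [S → . num] }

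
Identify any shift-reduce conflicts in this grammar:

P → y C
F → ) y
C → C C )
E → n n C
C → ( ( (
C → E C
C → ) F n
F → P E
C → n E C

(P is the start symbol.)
Yes — I5: [P → y C .] vs [C → . ( ( (]; I10: [E → n n C .] vs [C → . ( ( (]; I13: [C → E C .] vs [C → . ( ( (]; I15: [C → C C ) .] vs [F → . ) y]; I24: [C → n E C .] vs [C → . ( ( (]; I25: [C → E C .] vs [C → . ( ( (]

A shift-reduce conflict occurs when an LR(0) state has both:
  - a complete (reduce) item [A → α .] (dot at the end), and
  - a shift item [B → β . c γ] (dot before a terminal).

Augment with P' → P and build the canonical LR(0) collection (I0 = CLOSURE({[P' → . P]}), then GOTO on every symbol after a dot until no new states appear). It has 28 states:
  I0: { [P → . y C], [P' → . P] }  — shift
  I1: { [P' → P .] }  — accept
  I2: { [C → . ( ( (], [C → . ) F n], [C → . C C )], [C → . E C], [C → . n E C], [E → . n n C], [P → y . C] }  — shift
  I3: { [C → ( . ( (] }  — shift
  I4: { [C → ) . F n], [F → . ) y], [F → . P E], [P → . y C] }  — shift
  I5: { [C → . ( ( (], [C → . ) F n], [C → . C C )], [C → . E C], [C → . n E C], [C → C . C )], [E → . n n C], [P → y C .] }  — shift, reduce
  I6: { [C → . ( ( (], [C → . ) F n], [C → . C C )], [C → . E C], [C → . n E C], [C → E . C], [E → . n n C] }  — shift
  I7: { [C → n . E C], [E → . n n C], [E → n . n C] }  — shift
  I8: { [C → . ( ( (], [C → . ) F n], [C → . C C )], [C → . E C], [C → . n E C], [C → n E . C], [E → . n n C] }  — shift
  I9: { [C → . ( ( (], [C → . ) F n], [C → . C C )], [C → . E C], [C → . n E C], [E → . n n C], [E → n . n C], [E → n n . C] }  — shift
  I10: { [C → . ( ( (], [C → . ) F n], [C → . C C )], [C → . E C], [C → . n E C], [C → C . C )], [E → . n n C], [E → n n C .] }  — shift, reduce
  I11: { [C → . ( ( (], [C → . ) F n], [C → . C C )], [C → . E C], [C → . n E C], [C → n . E C], [E → . n n C], [E → n . n C], [E → n n . C] }  — shift
  I12: { [C → . ( ( (], [C → . ) F n], [C → . C C )], [C → . E C], [C → . n E C], [C → E . C], [C → n E . C], [E → . n n C] }  — shift
  I13: { [C → . ( ( (], [C → . ) F n], [C → . C C )], [C → . E C], [C → . n E C], [C → C . C )], [C → E C .], [C → n E C .], [E → . n n C] }  — shift, 2 reduces
  I14: { [C → . ( ( (], [C → . ) F n], [C → . C C )], [C → . E C], [C → . n E C], [C → C . C )], [C → C C . )], [E → . n n C] }  — shift
  I15: { [C → ) . F n], [C → C C ) .], [F → . ) y], [F → . P E], [P → . y C] }  — shift, reduce
  I16: { [F → ) . y] }  — shift
  I17: { [C → ) F . n] }  — shift
  I18: { [E → . n n C], [F → P . E] }  — shift
  I19: { [F → P E .] }  — reduce
  I20: { [E → n . n C] }  — shift
  I21: { [C → . ( ( (], [C → . ) F n], [C → . C C )], [C → . E C], [C → . n E C], [E → . n n C], [E → n n . C] }  — shift
  I22: { [C → ) F n .] }  — reduce
  I23: { [F → ) y .] }  — reduce
  I24: { [C → . ( ( (], [C → . ) F n], [C → . C C )], [C → . E C], [C → . n E C], [C → C . C )], [C → n E C .], [E → . n n C] }  — shift, reduce
  I25: { [C → . ( ( (], [C → . ) F n], [C → . C C )], [C → . E C], [C → . n E C], [C → C . C )], [C → E C .], [E → . n n C] }  — shift, reduce
  I26: { [C → ( ( . (] }  — shift
  I27: { [C → ( ( ( .] }  — reduce

I5 contains reduce item [P → y C .] and shift items [C → . ( ( (], [C → . ) F n], [C → . n E C], [E → . n n C] — shift-reduce conflict.
I10 contains reduce item [E → n n C .] and shift items [C → . ( ( (], [C → . ) F n], [C → . n E C], [E → . n n C] — shift-reduce conflict.
I13 contains reduce items [C → E C .], [C → n E C .] and shift items [C → . ( ( (], [C → . ) F n], [C → . n E C], [E → . n n C] — shift-reduce conflict.
I15 contains reduce item [C → C C ) .] and shift items [F → . ) y], [P → . y C] — shift-reduce conflict.
I24 contains reduce item [C → n E C .] and shift items [C → . ( ( (], [C → . ) F n], [C → . n E C], [E → . n n C] — shift-reduce conflict.
I25 contains reduce item [C → E C .] and shift items [C → . ( ( (], [C → . ) F n], [C → . n E C], [E → . n n C] — shift-reduce conflict.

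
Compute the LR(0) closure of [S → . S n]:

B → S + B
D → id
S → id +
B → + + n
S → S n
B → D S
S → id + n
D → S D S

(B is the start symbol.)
{ [S → . S n], [S → . id + n], [S → . id +] }

To compute CLOSURE, for each item [A → α.Bβ] where B is a non-terminal, add [B → .γ] for all productions B → γ; repeat for the newly added items until nothing changes.

Start with: [S → . S n]
  [S → . S n] has the dot before S: add [S → . id +], [S → . id + n]
No further items can be added.

CLOSURE = { [S → . S n], [S → . id + n], [S → . id +] }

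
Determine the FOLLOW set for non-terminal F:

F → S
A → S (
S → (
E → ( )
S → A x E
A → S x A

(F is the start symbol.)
{ $ }

F is the start symbol, so $ ∈ FOLLOW(F).
F does not occur on any right-hand side.

Taking the union: FOLLOW(F) = { $ }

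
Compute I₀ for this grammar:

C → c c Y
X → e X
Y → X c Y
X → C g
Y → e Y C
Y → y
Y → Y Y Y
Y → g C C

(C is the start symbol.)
First, augment the grammar with C' → C
I₀ = CLOSURE({ [C' → . C] }):
  [C' → . C] has the dot before C: add [C → . c c Y]
No further items can be added.

I₀ = { [C → . c c Y], [C' → . C] }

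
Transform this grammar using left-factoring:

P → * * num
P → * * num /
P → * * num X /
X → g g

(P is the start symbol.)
Left-factoring transforms A → αβ₁ | αβ₂ into A → αA' and A' → β₁ | β₂
(α is the longest common prefix among the alternatives). Repeat until
no nonterminal has two alternatives with a common prefix.

Round 1: P has alternatives sharing prefix '* * num'. Introduce P': P → * * num P'
  Add: P' → ε
  Add: P' → /
  Add: P' → X /

No remaining common prefixes — done.

Resulting grammar:
P → * * num P'
P' → ε
P' → /
P' → X /
X → g g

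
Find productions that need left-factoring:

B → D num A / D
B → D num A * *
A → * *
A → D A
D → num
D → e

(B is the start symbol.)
Yes, B has productions with common prefix 'D num A'

Left-factoring is needed when two productions for the same non-terminal
share a common prefix on the right-hand side.

Productions for B:
  B → D num A / D
  B → D num A * *
Productions for A:
  A → * *
  A → D A
Productions for D:
  D → num
  D → e

Found common prefix 'D num A' in productions for B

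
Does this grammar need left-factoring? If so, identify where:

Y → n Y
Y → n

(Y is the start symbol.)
Left-factoring is needed when two productions for the same non-terminal
share a common prefix on the right-hand side.

Productions for Y:
  Y → n Y
  Y → n

Found common prefix 'n' in productions for Y

Answer: Yes, Y has productions with common prefix 'n'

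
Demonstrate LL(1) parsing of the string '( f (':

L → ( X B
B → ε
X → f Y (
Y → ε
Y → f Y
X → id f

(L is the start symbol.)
Stack is shown with the top on the left.

Stack      Input    Action
--------------------------
L $        ( f ( $  output L → ( X B
( X B $    ( f ( $  match '('
X B $      f ( $    output X → f Y (
f Y ( B $  f ( $    match 'f'
Y ( B $    ( $      output Y → ε
( B $      ( $      match '('
B $        $        output B → ε
$          $        accept

The string is accepted.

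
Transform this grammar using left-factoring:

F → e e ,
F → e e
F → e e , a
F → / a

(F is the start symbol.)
Left-factoring transforms A → αβ₁ | αβ₂ into A → αA' and A' → β₁ | β₂
(α is the longest common prefix among the alternatives). Repeat until
no nonterminal has two alternatives with a common prefix.

Round 1: F has alternatives sharing prefix 'e e'. Introduce F': F → e e F'
  Add: F' → ,
  Add: F' → ε
  Add: F' → , a

Round 2: F' has alternatives sharing prefix ','. Introduce F'': F' → , F''
  Add: F'' → ε
  Add: F'' → a

No remaining common prefixes — done.

Resulting grammar:
F → e e F'
F' → , F''
F'' → ε
F'' → a
F' → ε
F → / a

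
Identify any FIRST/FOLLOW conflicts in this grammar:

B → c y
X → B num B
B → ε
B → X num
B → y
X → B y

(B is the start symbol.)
Nullable non-terminals: B.
FIRST sets used below: FIRST(X) = { 'c', 'num', 'y' }

B: nullable alternative(s) B → ε; FOLLOW(B) = { $, 'num', 'y' }
  B → c y: FIRST \ {ε} = { 'c' } — disjoint from FOLLOW(B)
  B → ε: FIRST \ {ε} = { } — this is the only nullable alternative, skip
  B → X num: FIRST \ {ε} = { 'c', 'num', 'y' } — overlaps FOLLOW(B) on { 'num', 'y' }: CONFLICT
  B → y: FIRST \ {ε} = { 'y' } — overlaps FOLLOW(B) on { 'y' }: CONFLICT

X has no nullable alternative, so no FIRST/FOLLOW check is needed there.

So the grammar has 2 FIRST/FOLLOW conflicts (marked CONFLICT above).

Answer: Yes. B → X num with FOLLOW(B) on { 'num', 'y' }; B → y with FOLLOW(B) on { 'y' }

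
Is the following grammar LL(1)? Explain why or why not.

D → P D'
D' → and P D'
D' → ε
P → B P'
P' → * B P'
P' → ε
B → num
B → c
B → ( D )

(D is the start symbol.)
Yes, the grammar is LL(1).

A grammar is LL(1) if for each non-terminal N with multiple productions, the predict sets of those productions are pairwise disjoint, where PREDICT(N → α) = (FIRST(α) \ {ε}) ∪ (FOLLOW(N) if α ⇒* ε).

Relevant sets:
  FOLLOW(D') = { $, ')' }
  FOLLOW(P') = { $, ')', 'and' }

For D':
  PREDICT(D' → and P D') = { 'and' }
  PREDICT(D' → ε) = { $, ')' }
For P':
  PREDICT(P' → '*' B P') = { '*' }
  PREDICT(P' → ε) = { $, ')', 'and' }
For B:
  PREDICT(B → num) = { 'num' }
  PREDICT(B → c) = { 'c' }
  PREDICT(B → '(' D ')') = { '(' }
D, P have a single production, so nothing to check there.

All predict sets are disjoint. The grammar IS LL(1).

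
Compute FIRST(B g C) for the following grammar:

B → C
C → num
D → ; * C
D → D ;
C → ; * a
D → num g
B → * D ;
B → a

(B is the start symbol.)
{ '*', ';', 'a', 'num' }

FIRST sets of the non-terminals involved (from the grammar, by fixed-point iteration):
  FIRST(B) = { '*', ';', 'a', 'num' }

To compute FIRST(B g C), process the symbols left to right:
Symbol B is a non-terminal. Add FIRST(B) \ {ε} = { '*', ';', 'a', 'num' }
B is not nullable (ε ∉ FIRST(B)), so stop here.
FIRST(B g C) = { '*', ';', 'a', 'num' }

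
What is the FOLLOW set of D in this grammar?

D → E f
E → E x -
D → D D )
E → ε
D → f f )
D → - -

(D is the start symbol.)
To compute FOLLOW(D), find every occurrence of D on a right-hand side N → α D β: add FIRST(β) \ {ε}, and if β is empty or nullable also add FOLLOW(N). Iterate to a fixed point.

D is the start symbol, so $ ∈ FOLLOW(D).
In D → D D ): D is followed by D ')', add FIRST(D ')') \ {ε} = { '-', 'f', 'x' }
In D → D D ): D is followed by ')', add FIRST(')') \ {ε} = { ')' }

Taking the union: FOLLOW(D) = { $, ')', '-', 'f', 'x' }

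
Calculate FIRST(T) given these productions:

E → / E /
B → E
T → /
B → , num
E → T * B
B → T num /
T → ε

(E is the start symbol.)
{ '/', ε }

To compute FIRST(T), examine every production with T on the left-hand side, reading each right-hand side left to right until a non-nullable symbol is reached.

From T → /:
  - '/' is a terminal: add '/' and stop
From T → ε:
  - ε-production, so ε ∈ FIRST(T)

Collecting: FIRST(T) = { '/', ε }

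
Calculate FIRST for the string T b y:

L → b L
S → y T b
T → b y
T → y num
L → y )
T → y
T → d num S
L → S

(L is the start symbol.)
{ 'b', 'd', 'y' }

FIRST sets of the non-terminals involved (from the grammar, by fixed-point iteration):
  FIRST(T) = { 'b', 'd', 'y' }

To compute FIRST(T b y), process the symbols left to right:
Symbol T is a non-terminal. Add FIRST(T) \ {ε} = { 'b', 'd', 'y' }
T is not nullable (ε ∉ FIRST(T)), so stop here.
FIRST(T b y) = { 'b', 'd', 'y' }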